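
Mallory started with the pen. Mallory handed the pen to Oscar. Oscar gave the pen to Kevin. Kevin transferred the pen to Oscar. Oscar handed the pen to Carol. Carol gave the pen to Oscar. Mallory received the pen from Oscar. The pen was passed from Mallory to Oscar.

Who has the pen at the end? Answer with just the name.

Answer: Oscar

Derivation:
Tracking the pen through each event:
Start: Mallory has the pen.
After event 1: Oscar has the pen.
After event 2: Kevin has the pen.
After event 3: Oscar has the pen.
After event 4: Carol has the pen.
After event 5: Oscar has the pen.
After event 6: Mallory has the pen.
After event 7: Oscar has the pen.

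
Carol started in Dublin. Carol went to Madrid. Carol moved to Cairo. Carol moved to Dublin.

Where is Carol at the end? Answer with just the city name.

Tracking Carol's location:
Start: Carol is in Dublin.
After move 1: Dublin -> Madrid. Carol is in Madrid.
After move 2: Madrid -> Cairo. Carol is in Cairo.
After move 3: Cairo -> Dublin. Carol is in Dublin.

Answer: Dublin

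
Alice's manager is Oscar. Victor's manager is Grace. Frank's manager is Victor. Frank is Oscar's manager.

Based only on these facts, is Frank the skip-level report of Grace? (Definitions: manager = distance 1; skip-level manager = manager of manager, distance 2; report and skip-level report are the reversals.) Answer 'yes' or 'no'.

Reconstructing the manager chain from the given facts:
  Grace -> Victor -> Frank -> Oscar -> Alice
(each arrow means 'manager of the next')
Positions in the chain (0 = top):
  position of Grace: 0
  position of Victor: 1
  position of Frank: 2
  position of Oscar: 3
  position of Alice: 4

Frank is at position 2, Grace is at position 0; signed distance (j - i) = -2.
'skip-level report' requires j - i = -2. Actual distance is -2, so the relation HOLDS.

Answer: yes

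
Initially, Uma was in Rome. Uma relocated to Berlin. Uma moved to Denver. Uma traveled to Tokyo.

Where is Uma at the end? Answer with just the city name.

Answer: Tokyo

Derivation:
Tracking Uma's location:
Start: Uma is in Rome.
After move 1: Rome -> Berlin. Uma is in Berlin.
After move 2: Berlin -> Denver. Uma is in Denver.
After move 3: Denver -> Tokyo. Uma is in Tokyo.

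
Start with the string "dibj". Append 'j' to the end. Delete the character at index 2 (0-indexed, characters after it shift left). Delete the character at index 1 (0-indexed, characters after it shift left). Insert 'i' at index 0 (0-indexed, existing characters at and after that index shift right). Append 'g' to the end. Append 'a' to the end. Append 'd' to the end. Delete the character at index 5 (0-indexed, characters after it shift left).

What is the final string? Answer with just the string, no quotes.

Answer: idjjgd

Derivation:
Applying each edit step by step:
Start: "dibj"
Op 1 (append 'j'): "dibj" -> "dibjj"
Op 2 (delete idx 2 = 'b'): "dibjj" -> "dijj"
Op 3 (delete idx 1 = 'i'): "dijj" -> "djj"
Op 4 (insert 'i' at idx 0): "djj" -> "idjj"
Op 5 (append 'g'): "idjj" -> "idjjg"
Op 6 (append 'a'): "idjjg" -> "idjjga"
Op 7 (append 'd'): "idjjga" -> "idjjgad"
Op 8 (delete idx 5 = 'a'): "idjjgad" -> "idjjgd"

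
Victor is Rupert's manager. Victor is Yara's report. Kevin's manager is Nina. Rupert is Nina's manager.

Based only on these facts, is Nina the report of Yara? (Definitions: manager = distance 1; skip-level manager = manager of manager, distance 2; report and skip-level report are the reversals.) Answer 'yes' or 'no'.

Answer: no

Derivation:
Reconstructing the manager chain from the given facts:
  Yara -> Victor -> Rupert -> Nina -> Kevin
(each arrow means 'manager of the next')
Positions in the chain (0 = top):
  position of Yara: 0
  position of Victor: 1
  position of Rupert: 2
  position of Nina: 3
  position of Kevin: 4

Nina is at position 3, Yara is at position 0; signed distance (j - i) = -3.
'report' requires j - i = -1. Actual distance is -3, so the relation does NOT hold.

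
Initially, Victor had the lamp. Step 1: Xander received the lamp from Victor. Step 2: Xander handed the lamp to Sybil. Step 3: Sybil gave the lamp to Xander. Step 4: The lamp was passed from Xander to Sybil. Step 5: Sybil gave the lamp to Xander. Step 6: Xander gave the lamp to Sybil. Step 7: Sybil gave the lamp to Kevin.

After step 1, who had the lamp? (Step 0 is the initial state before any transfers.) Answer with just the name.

Answer: Xander

Derivation:
Tracking the lamp holder through step 1:
After step 0 (start): Victor
After step 1: Xander

At step 1, the holder is Xander.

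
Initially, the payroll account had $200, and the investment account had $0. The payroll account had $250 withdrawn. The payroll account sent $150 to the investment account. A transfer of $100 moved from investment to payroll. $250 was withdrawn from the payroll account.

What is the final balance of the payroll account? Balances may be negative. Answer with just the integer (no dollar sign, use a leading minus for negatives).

Answer: -350

Derivation:
Tracking account balances step by step:
Start: payroll=200, investment=0
Event 1 (withdraw 250 from payroll): payroll: 200 - 250 = -50. Balances: payroll=-50, investment=0
Event 2 (transfer 150 payroll -> investment): payroll: -50 - 150 = -200, investment: 0 + 150 = 150. Balances: payroll=-200, investment=150
Event 3 (transfer 100 investment -> payroll): investment: 150 - 100 = 50, payroll: -200 + 100 = -100. Balances: payroll=-100, investment=50
Event 4 (withdraw 250 from payroll): payroll: -100 - 250 = -350. Balances: payroll=-350, investment=50

Final balance of payroll: -350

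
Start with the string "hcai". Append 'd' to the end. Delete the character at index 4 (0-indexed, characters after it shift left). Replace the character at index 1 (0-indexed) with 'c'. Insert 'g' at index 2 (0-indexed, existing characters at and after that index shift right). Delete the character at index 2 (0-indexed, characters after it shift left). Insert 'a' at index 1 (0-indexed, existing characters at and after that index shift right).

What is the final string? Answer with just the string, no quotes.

Applying each edit step by step:
Start: "hcai"
Op 1 (append 'd'): "hcai" -> "hcaid"
Op 2 (delete idx 4 = 'd'): "hcaid" -> "hcai"
Op 3 (replace idx 1: 'c' -> 'c'): "hcai" -> "hcai"
Op 4 (insert 'g' at idx 2): "hcai" -> "hcgai"
Op 5 (delete idx 2 = 'g'): "hcgai" -> "hcai"
Op 6 (insert 'a' at idx 1): "hcai" -> "hacai"

Answer: hacai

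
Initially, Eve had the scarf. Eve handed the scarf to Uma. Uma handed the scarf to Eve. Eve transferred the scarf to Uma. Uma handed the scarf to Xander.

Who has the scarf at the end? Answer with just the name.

Answer: Xander

Derivation:
Tracking the scarf through each event:
Start: Eve has the scarf.
After event 1: Uma has the scarf.
After event 2: Eve has the scarf.
After event 3: Uma has the scarf.
After event 4: Xander has the scarf.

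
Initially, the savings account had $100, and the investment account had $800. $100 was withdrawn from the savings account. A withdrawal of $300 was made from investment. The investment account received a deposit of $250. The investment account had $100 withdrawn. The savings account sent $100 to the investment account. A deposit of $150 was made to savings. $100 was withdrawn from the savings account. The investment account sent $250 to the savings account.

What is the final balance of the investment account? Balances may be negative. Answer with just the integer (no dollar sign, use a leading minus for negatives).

Answer: 500

Derivation:
Tracking account balances step by step:
Start: savings=100, investment=800
Event 1 (withdraw 100 from savings): savings: 100 - 100 = 0. Balances: savings=0, investment=800
Event 2 (withdraw 300 from investment): investment: 800 - 300 = 500. Balances: savings=0, investment=500
Event 3 (deposit 250 to investment): investment: 500 + 250 = 750. Balances: savings=0, investment=750
Event 4 (withdraw 100 from investment): investment: 750 - 100 = 650. Balances: savings=0, investment=650
Event 5 (transfer 100 savings -> investment): savings: 0 - 100 = -100, investment: 650 + 100 = 750. Balances: savings=-100, investment=750
Event 6 (deposit 150 to savings): savings: -100 + 150 = 50. Balances: savings=50, investment=750
Event 7 (withdraw 100 from savings): savings: 50 - 100 = -50. Balances: savings=-50, investment=750
Event 8 (transfer 250 investment -> savings): investment: 750 - 250 = 500, savings: -50 + 250 = 200. Balances: savings=200, investment=500

Final balance of investment: 500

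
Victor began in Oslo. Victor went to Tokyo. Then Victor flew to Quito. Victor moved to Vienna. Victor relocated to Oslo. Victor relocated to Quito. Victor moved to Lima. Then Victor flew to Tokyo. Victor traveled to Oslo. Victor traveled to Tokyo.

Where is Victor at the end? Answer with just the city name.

Tracking Victor's location:
Start: Victor is in Oslo.
After move 1: Oslo -> Tokyo. Victor is in Tokyo.
After move 2: Tokyo -> Quito. Victor is in Quito.
After move 3: Quito -> Vienna. Victor is in Vienna.
After move 4: Vienna -> Oslo. Victor is in Oslo.
After move 5: Oslo -> Quito. Victor is in Quito.
After move 6: Quito -> Lima. Victor is in Lima.
After move 7: Lima -> Tokyo. Victor is in Tokyo.
After move 8: Tokyo -> Oslo. Victor is in Oslo.
After move 9: Oslo -> Tokyo. Victor is in Tokyo.

Answer: Tokyo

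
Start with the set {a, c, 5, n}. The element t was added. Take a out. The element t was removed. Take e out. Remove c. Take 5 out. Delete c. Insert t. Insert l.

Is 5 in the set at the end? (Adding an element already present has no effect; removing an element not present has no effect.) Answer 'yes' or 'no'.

Answer: no

Derivation:
Tracking the set through each operation:
Start: {5, a, c, n}
Event 1 (add t): added. Set: {5, a, c, n, t}
Event 2 (remove a): removed. Set: {5, c, n, t}
Event 3 (remove t): removed. Set: {5, c, n}
Event 4 (remove e): not present, no change. Set: {5, c, n}
Event 5 (remove c): removed. Set: {5, n}
Event 6 (remove 5): removed. Set: {n}
Event 7 (remove c): not present, no change. Set: {n}
Event 8 (add t): added. Set: {n, t}
Event 9 (add l): added. Set: {l, n, t}

Final set: {l, n, t} (size 3)
5 is NOT in the final set.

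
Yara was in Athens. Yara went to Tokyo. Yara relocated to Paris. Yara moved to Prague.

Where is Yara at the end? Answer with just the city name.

Answer: Prague

Derivation:
Tracking Yara's location:
Start: Yara is in Athens.
After move 1: Athens -> Tokyo. Yara is in Tokyo.
After move 2: Tokyo -> Paris. Yara is in Paris.
After move 3: Paris -> Prague. Yara is in Prague.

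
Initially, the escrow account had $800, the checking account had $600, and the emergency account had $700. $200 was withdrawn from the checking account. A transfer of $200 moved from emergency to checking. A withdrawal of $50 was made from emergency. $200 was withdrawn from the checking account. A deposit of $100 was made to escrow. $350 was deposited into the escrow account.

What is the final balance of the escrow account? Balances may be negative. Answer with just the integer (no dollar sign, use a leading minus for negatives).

Tracking account balances step by step:
Start: escrow=800, checking=600, emergency=700
Event 1 (withdraw 200 from checking): checking: 600 - 200 = 400. Balances: escrow=800, checking=400, emergency=700
Event 2 (transfer 200 emergency -> checking): emergency: 700 - 200 = 500, checking: 400 + 200 = 600. Balances: escrow=800, checking=600, emergency=500
Event 3 (withdraw 50 from emergency): emergency: 500 - 50 = 450. Balances: escrow=800, checking=600, emergency=450
Event 4 (withdraw 200 from checking): checking: 600 - 200 = 400. Balances: escrow=800, checking=400, emergency=450
Event 5 (deposit 100 to escrow): escrow: 800 + 100 = 900. Balances: escrow=900, checking=400, emergency=450
Event 6 (deposit 350 to escrow): escrow: 900 + 350 = 1250. Balances: escrow=1250, checking=400, emergency=450

Final balance of escrow: 1250

Answer: 1250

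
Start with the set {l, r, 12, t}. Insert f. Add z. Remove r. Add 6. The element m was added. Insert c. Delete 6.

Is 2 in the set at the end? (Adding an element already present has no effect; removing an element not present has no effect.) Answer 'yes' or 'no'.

Tracking the set through each operation:
Start: {12, l, r, t}
Event 1 (add f): added. Set: {12, f, l, r, t}
Event 2 (add z): added. Set: {12, f, l, r, t, z}
Event 3 (remove r): removed. Set: {12, f, l, t, z}
Event 4 (add 6): added. Set: {12, 6, f, l, t, z}
Event 5 (add m): added. Set: {12, 6, f, l, m, t, z}
Event 6 (add c): added. Set: {12, 6, c, f, l, m, t, z}
Event 7 (remove 6): removed. Set: {12, c, f, l, m, t, z}

Final set: {12, c, f, l, m, t, z} (size 7)
2 is NOT in the final set.

Answer: no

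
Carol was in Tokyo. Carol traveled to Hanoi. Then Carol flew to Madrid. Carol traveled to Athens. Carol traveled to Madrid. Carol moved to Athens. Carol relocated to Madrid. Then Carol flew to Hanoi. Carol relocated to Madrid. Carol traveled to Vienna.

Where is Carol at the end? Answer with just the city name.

Answer: Vienna

Derivation:
Tracking Carol's location:
Start: Carol is in Tokyo.
After move 1: Tokyo -> Hanoi. Carol is in Hanoi.
After move 2: Hanoi -> Madrid. Carol is in Madrid.
After move 3: Madrid -> Athens. Carol is in Athens.
After move 4: Athens -> Madrid. Carol is in Madrid.
After move 5: Madrid -> Athens. Carol is in Athens.
After move 6: Athens -> Madrid. Carol is in Madrid.
After move 7: Madrid -> Hanoi. Carol is in Hanoi.
After move 8: Hanoi -> Madrid. Carol is in Madrid.
After move 9: Madrid -> Vienna. Carol is in Vienna.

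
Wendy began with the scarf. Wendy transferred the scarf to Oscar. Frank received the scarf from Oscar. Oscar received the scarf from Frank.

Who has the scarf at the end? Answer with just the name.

Tracking the scarf through each event:
Start: Wendy has the scarf.
After event 1: Oscar has the scarf.
After event 2: Frank has the scarf.
After event 3: Oscar has the scarf.

Answer: Oscar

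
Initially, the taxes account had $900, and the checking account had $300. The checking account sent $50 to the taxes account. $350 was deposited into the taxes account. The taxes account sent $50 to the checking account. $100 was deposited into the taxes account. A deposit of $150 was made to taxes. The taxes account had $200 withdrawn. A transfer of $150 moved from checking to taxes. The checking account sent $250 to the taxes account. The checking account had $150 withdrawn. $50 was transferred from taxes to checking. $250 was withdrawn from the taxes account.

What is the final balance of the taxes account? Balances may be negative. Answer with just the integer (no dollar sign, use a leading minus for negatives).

Tracking account balances step by step:
Start: taxes=900, checking=300
Event 1 (transfer 50 checking -> taxes): checking: 300 - 50 = 250, taxes: 900 + 50 = 950. Balances: taxes=950, checking=250
Event 2 (deposit 350 to taxes): taxes: 950 + 350 = 1300. Balances: taxes=1300, checking=250
Event 3 (transfer 50 taxes -> checking): taxes: 1300 - 50 = 1250, checking: 250 + 50 = 300. Balances: taxes=1250, checking=300
Event 4 (deposit 100 to taxes): taxes: 1250 + 100 = 1350. Balances: taxes=1350, checking=300
Event 5 (deposit 150 to taxes): taxes: 1350 + 150 = 1500. Balances: taxes=1500, checking=300
Event 6 (withdraw 200 from taxes): taxes: 1500 - 200 = 1300. Balances: taxes=1300, checking=300
Event 7 (transfer 150 checking -> taxes): checking: 300 - 150 = 150, taxes: 1300 + 150 = 1450. Balances: taxes=1450, checking=150
Event 8 (transfer 250 checking -> taxes): checking: 150 - 250 = -100, taxes: 1450 + 250 = 1700. Balances: taxes=1700, checking=-100
Event 9 (withdraw 150 from checking): checking: -100 - 150 = -250. Balances: taxes=1700, checking=-250
Event 10 (transfer 50 taxes -> checking): taxes: 1700 - 50 = 1650, checking: -250 + 50 = -200. Balances: taxes=1650, checking=-200
Event 11 (withdraw 250 from taxes): taxes: 1650 - 250 = 1400. Balances: taxes=1400, checking=-200

Final balance of taxes: 1400

Answer: 1400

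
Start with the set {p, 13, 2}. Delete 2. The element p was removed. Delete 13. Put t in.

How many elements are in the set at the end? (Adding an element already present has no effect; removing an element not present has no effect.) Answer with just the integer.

Tracking the set through each operation:
Start: {13, 2, p}
Event 1 (remove 2): removed. Set: {13, p}
Event 2 (remove p): removed. Set: {13}
Event 3 (remove 13): removed. Set: {}
Event 4 (add t): added. Set: {t}

Final set: {t} (size 1)

Answer: 1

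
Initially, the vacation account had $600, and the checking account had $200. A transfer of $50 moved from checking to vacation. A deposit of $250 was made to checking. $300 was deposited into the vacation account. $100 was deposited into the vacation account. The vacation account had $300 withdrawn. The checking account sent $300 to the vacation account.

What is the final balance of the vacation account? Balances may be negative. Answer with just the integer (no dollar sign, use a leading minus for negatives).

Tracking account balances step by step:
Start: vacation=600, checking=200
Event 1 (transfer 50 checking -> vacation): checking: 200 - 50 = 150, vacation: 600 + 50 = 650. Balances: vacation=650, checking=150
Event 2 (deposit 250 to checking): checking: 150 + 250 = 400. Balances: vacation=650, checking=400
Event 3 (deposit 300 to vacation): vacation: 650 + 300 = 950. Balances: vacation=950, checking=400
Event 4 (deposit 100 to vacation): vacation: 950 + 100 = 1050. Balances: vacation=1050, checking=400
Event 5 (withdraw 300 from vacation): vacation: 1050 - 300 = 750. Balances: vacation=750, checking=400
Event 6 (transfer 300 checking -> vacation): checking: 400 - 300 = 100, vacation: 750 + 300 = 1050. Balances: vacation=1050, checking=100

Final balance of vacation: 1050

Answer: 1050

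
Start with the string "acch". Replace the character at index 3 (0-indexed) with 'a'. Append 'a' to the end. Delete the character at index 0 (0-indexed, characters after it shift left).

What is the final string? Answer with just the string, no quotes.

Answer: ccaa

Derivation:
Applying each edit step by step:
Start: "acch"
Op 1 (replace idx 3: 'h' -> 'a'): "acch" -> "acca"
Op 2 (append 'a'): "acca" -> "accaa"
Op 3 (delete idx 0 = 'a'): "accaa" -> "ccaa"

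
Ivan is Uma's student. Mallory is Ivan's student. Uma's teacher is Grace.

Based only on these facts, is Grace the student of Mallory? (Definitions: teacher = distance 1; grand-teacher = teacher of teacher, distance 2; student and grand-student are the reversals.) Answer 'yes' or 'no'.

Reconstructing the teacher chain from the given facts:
  Grace -> Uma -> Ivan -> Mallory
(each arrow means 'teacher of the next')
Positions in the chain (0 = top):
  position of Grace: 0
  position of Uma: 1
  position of Ivan: 2
  position of Mallory: 3

Grace is at position 0, Mallory is at position 3; signed distance (j - i) = 3.
'student' requires j - i = -1. Actual distance is 3, so the relation does NOT hold.

Answer: no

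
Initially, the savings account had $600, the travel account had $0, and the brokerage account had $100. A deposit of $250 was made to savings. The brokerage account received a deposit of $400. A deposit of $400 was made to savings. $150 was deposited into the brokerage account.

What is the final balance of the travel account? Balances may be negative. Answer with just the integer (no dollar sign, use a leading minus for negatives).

Tracking account balances step by step:
Start: savings=600, travel=0, brokerage=100
Event 1 (deposit 250 to savings): savings: 600 + 250 = 850. Balances: savings=850, travel=0, brokerage=100
Event 2 (deposit 400 to brokerage): brokerage: 100 + 400 = 500. Balances: savings=850, travel=0, brokerage=500
Event 3 (deposit 400 to savings): savings: 850 + 400 = 1250. Balances: savings=1250, travel=0, brokerage=500
Event 4 (deposit 150 to brokerage): brokerage: 500 + 150 = 650. Balances: savings=1250, travel=0, brokerage=650

Final balance of travel: 0

Answer: 0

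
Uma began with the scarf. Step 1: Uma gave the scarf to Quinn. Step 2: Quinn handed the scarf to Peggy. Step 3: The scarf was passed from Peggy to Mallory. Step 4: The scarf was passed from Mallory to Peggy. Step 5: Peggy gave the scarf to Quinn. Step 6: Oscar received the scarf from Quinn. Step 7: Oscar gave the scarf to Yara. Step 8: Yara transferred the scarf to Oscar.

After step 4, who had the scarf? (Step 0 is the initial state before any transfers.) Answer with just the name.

Tracking the scarf holder through step 4:
After step 0 (start): Uma
After step 1: Quinn
After step 2: Peggy
After step 3: Mallory
After step 4: Peggy

At step 4, the holder is Peggy.

Answer: Peggy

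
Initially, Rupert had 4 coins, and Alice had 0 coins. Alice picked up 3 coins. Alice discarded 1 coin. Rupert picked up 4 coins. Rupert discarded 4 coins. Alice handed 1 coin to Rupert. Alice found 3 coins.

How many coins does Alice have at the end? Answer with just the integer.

Answer: 4

Derivation:
Tracking counts step by step:
Start: Rupert=4, Alice=0
Event 1 (Alice +3): Alice: 0 -> 3. State: Rupert=4, Alice=3
Event 2 (Alice -1): Alice: 3 -> 2. State: Rupert=4, Alice=2
Event 3 (Rupert +4): Rupert: 4 -> 8. State: Rupert=8, Alice=2
Event 4 (Rupert -4): Rupert: 8 -> 4. State: Rupert=4, Alice=2
Event 5 (Alice -> Rupert, 1): Alice: 2 -> 1, Rupert: 4 -> 5. State: Rupert=5, Alice=1
Event 6 (Alice +3): Alice: 1 -> 4. State: Rupert=5, Alice=4

Alice's final count: 4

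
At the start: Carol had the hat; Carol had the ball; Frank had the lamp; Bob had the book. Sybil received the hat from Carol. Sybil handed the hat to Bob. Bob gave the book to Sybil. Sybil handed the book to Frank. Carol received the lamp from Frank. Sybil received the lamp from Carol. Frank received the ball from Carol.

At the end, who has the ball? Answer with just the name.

Tracking all object holders:
Start: hat:Carol, ball:Carol, lamp:Frank, book:Bob
Event 1 (give hat: Carol -> Sybil). State: hat:Sybil, ball:Carol, lamp:Frank, book:Bob
Event 2 (give hat: Sybil -> Bob). State: hat:Bob, ball:Carol, lamp:Frank, book:Bob
Event 3 (give book: Bob -> Sybil). State: hat:Bob, ball:Carol, lamp:Frank, book:Sybil
Event 4 (give book: Sybil -> Frank). State: hat:Bob, ball:Carol, lamp:Frank, book:Frank
Event 5 (give lamp: Frank -> Carol). State: hat:Bob, ball:Carol, lamp:Carol, book:Frank
Event 6 (give lamp: Carol -> Sybil). State: hat:Bob, ball:Carol, lamp:Sybil, book:Frank
Event 7 (give ball: Carol -> Frank). State: hat:Bob, ball:Frank, lamp:Sybil, book:Frank

Final state: hat:Bob, ball:Frank, lamp:Sybil, book:Frank
The ball is held by Frank.

Answer: Frank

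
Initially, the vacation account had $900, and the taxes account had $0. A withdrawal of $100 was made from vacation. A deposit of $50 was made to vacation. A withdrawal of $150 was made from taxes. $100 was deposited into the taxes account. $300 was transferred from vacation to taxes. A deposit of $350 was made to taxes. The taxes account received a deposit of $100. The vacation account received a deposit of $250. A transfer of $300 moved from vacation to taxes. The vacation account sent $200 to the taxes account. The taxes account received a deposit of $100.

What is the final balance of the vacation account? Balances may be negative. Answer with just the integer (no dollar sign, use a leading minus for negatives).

Answer: 300

Derivation:
Tracking account balances step by step:
Start: vacation=900, taxes=0
Event 1 (withdraw 100 from vacation): vacation: 900 - 100 = 800. Balances: vacation=800, taxes=0
Event 2 (deposit 50 to vacation): vacation: 800 + 50 = 850. Balances: vacation=850, taxes=0
Event 3 (withdraw 150 from taxes): taxes: 0 - 150 = -150. Balances: vacation=850, taxes=-150
Event 4 (deposit 100 to taxes): taxes: -150 + 100 = -50. Balances: vacation=850, taxes=-50
Event 5 (transfer 300 vacation -> taxes): vacation: 850 - 300 = 550, taxes: -50 + 300 = 250. Balances: vacation=550, taxes=250
Event 6 (deposit 350 to taxes): taxes: 250 + 350 = 600. Balances: vacation=550, taxes=600
Event 7 (deposit 100 to taxes): taxes: 600 + 100 = 700. Balances: vacation=550, taxes=700
Event 8 (deposit 250 to vacation): vacation: 550 + 250 = 800. Balances: vacation=800, taxes=700
Event 9 (transfer 300 vacation -> taxes): vacation: 800 - 300 = 500, taxes: 700 + 300 = 1000. Balances: vacation=500, taxes=1000
Event 10 (transfer 200 vacation -> taxes): vacation: 500 - 200 = 300, taxes: 1000 + 200 = 1200. Balances: vacation=300, taxes=1200
Event 11 (deposit 100 to taxes): taxes: 1200 + 100 = 1300. Balances: vacation=300, taxes=1300

Final balance of vacation: 300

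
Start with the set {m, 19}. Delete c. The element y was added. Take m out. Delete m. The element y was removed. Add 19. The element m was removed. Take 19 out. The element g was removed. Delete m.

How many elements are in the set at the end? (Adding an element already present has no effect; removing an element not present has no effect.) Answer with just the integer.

Tracking the set through each operation:
Start: {19, m}
Event 1 (remove c): not present, no change. Set: {19, m}
Event 2 (add y): added. Set: {19, m, y}
Event 3 (remove m): removed. Set: {19, y}
Event 4 (remove m): not present, no change. Set: {19, y}
Event 5 (remove y): removed. Set: {19}
Event 6 (add 19): already present, no change. Set: {19}
Event 7 (remove m): not present, no change. Set: {19}
Event 8 (remove 19): removed. Set: {}
Event 9 (remove g): not present, no change. Set: {}
Event 10 (remove m): not present, no change. Set: {}

Final set: {} (size 0)

Answer: 0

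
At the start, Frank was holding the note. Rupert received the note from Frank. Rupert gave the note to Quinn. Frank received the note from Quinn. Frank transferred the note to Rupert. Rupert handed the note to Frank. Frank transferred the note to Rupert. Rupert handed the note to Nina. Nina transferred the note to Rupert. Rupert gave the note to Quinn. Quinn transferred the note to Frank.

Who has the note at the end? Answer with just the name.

Answer: Frank

Derivation:
Tracking the note through each event:
Start: Frank has the note.
After event 1: Rupert has the note.
After event 2: Quinn has the note.
After event 3: Frank has the note.
After event 4: Rupert has the note.
After event 5: Frank has the note.
After event 6: Rupert has the note.
After event 7: Nina has the note.
After event 8: Rupert has the note.
After event 9: Quinn has the note.
After event 10: Frank has the note.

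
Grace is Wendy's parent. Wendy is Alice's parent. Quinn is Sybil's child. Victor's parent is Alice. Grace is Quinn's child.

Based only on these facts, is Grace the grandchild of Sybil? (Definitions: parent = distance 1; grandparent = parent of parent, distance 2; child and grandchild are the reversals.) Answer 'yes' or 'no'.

Reconstructing the parent chain from the given facts:
  Sybil -> Quinn -> Grace -> Wendy -> Alice -> Victor
(each arrow means 'parent of the next')
Positions in the chain (0 = top):
  position of Sybil: 0
  position of Quinn: 1
  position of Grace: 2
  position of Wendy: 3
  position of Alice: 4
  position of Victor: 5

Grace is at position 2, Sybil is at position 0; signed distance (j - i) = -2.
'grandchild' requires j - i = -2. Actual distance is -2, so the relation HOLDS.

Answer: yes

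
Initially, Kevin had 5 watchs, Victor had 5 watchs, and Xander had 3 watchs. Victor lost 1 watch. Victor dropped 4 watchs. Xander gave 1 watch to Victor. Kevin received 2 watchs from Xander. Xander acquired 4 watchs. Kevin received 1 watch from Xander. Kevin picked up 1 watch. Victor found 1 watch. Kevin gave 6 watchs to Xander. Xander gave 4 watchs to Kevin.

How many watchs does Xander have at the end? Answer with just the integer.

Tracking counts step by step:
Start: Kevin=5, Victor=5, Xander=3
Event 1 (Victor -1): Victor: 5 -> 4. State: Kevin=5, Victor=4, Xander=3
Event 2 (Victor -4): Victor: 4 -> 0. State: Kevin=5, Victor=0, Xander=3
Event 3 (Xander -> Victor, 1): Xander: 3 -> 2, Victor: 0 -> 1. State: Kevin=5, Victor=1, Xander=2
Event 4 (Xander -> Kevin, 2): Xander: 2 -> 0, Kevin: 5 -> 7. State: Kevin=7, Victor=1, Xander=0
Event 5 (Xander +4): Xander: 0 -> 4. State: Kevin=7, Victor=1, Xander=4
Event 6 (Xander -> Kevin, 1): Xander: 4 -> 3, Kevin: 7 -> 8. State: Kevin=8, Victor=1, Xander=3
Event 7 (Kevin +1): Kevin: 8 -> 9. State: Kevin=9, Victor=1, Xander=3
Event 8 (Victor +1): Victor: 1 -> 2. State: Kevin=9, Victor=2, Xander=3
Event 9 (Kevin -> Xander, 6): Kevin: 9 -> 3, Xander: 3 -> 9. State: Kevin=3, Victor=2, Xander=9
Event 10 (Xander -> Kevin, 4): Xander: 9 -> 5, Kevin: 3 -> 7. State: Kevin=7, Victor=2, Xander=5

Xander's final count: 5

Answer: 5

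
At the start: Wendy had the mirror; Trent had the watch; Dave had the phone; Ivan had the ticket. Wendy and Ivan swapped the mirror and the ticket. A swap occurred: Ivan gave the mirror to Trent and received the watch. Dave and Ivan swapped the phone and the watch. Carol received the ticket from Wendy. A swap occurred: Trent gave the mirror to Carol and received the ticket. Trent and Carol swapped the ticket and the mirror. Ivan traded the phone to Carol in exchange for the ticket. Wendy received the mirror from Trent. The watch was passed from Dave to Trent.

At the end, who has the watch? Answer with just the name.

Tracking all object holders:
Start: mirror:Wendy, watch:Trent, phone:Dave, ticket:Ivan
Event 1 (swap mirror<->ticket: now mirror:Ivan, ticket:Wendy). State: mirror:Ivan, watch:Trent, phone:Dave, ticket:Wendy
Event 2 (swap mirror<->watch: now mirror:Trent, watch:Ivan). State: mirror:Trent, watch:Ivan, phone:Dave, ticket:Wendy
Event 3 (swap phone<->watch: now phone:Ivan, watch:Dave). State: mirror:Trent, watch:Dave, phone:Ivan, ticket:Wendy
Event 4 (give ticket: Wendy -> Carol). State: mirror:Trent, watch:Dave, phone:Ivan, ticket:Carol
Event 5 (swap mirror<->ticket: now mirror:Carol, ticket:Trent). State: mirror:Carol, watch:Dave, phone:Ivan, ticket:Trent
Event 6 (swap ticket<->mirror: now ticket:Carol, mirror:Trent). State: mirror:Trent, watch:Dave, phone:Ivan, ticket:Carol
Event 7 (swap phone<->ticket: now phone:Carol, ticket:Ivan). State: mirror:Trent, watch:Dave, phone:Carol, ticket:Ivan
Event 8 (give mirror: Trent -> Wendy). State: mirror:Wendy, watch:Dave, phone:Carol, ticket:Ivan
Event 9 (give watch: Dave -> Trent). State: mirror:Wendy, watch:Trent, phone:Carol, ticket:Ivan

Final state: mirror:Wendy, watch:Trent, phone:Carol, ticket:Ivan
The watch is held by Trent.

Answer: Trent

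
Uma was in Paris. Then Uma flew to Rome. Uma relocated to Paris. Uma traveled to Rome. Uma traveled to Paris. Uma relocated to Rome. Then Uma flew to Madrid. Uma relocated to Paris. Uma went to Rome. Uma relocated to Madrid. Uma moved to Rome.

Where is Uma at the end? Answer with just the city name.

Tracking Uma's location:
Start: Uma is in Paris.
After move 1: Paris -> Rome. Uma is in Rome.
After move 2: Rome -> Paris. Uma is in Paris.
After move 3: Paris -> Rome. Uma is in Rome.
After move 4: Rome -> Paris. Uma is in Paris.
After move 5: Paris -> Rome. Uma is in Rome.
After move 6: Rome -> Madrid. Uma is in Madrid.
After move 7: Madrid -> Paris. Uma is in Paris.
After move 8: Paris -> Rome. Uma is in Rome.
After move 9: Rome -> Madrid. Uma is in Madrid.
After move 10: Madrid -> Rome. Uma is in Rome.

Answer: Rome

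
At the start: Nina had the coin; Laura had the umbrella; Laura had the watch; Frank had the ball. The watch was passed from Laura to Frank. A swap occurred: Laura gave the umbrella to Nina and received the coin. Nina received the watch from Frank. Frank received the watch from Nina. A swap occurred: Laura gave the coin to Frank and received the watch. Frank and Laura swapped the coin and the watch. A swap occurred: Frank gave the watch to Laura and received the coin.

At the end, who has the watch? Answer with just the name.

Tracking all object holders:
Start: coin:Nina, umbrella:Laura, watch:Laura, ball:Frank
Event 1 (give watch: Laura -> Frank). State: coin:Nina, umbrella:Laura, watch:Frank, ball:Frank
Event 2 (swap umbrella<->coin: now umbrella:Nina, coin:Laura). State: coin:Laura, umbrella:Nina, watch:Frank, ball:Frank
Event 3 (give watch: Frank -> Nina). State: coin:Laura, umbrella:Nina, watch:Nina, ball:Frank
Event 4 (give watch: Nina -> Frank). State: coin:Laura, umbrella:Nina, watch:Frank, ball:Frank
Event 5 (swap coin<->watch: now coin:Frank, watch:Laura). State: coin:Frank, umbrella:Nina, watch:Laura, ball:Frank
Event 6 (swap coin<->watch: now coin:Laura, watch:Frank). State: coin:Laura, umbrella:Nina, watch:Frank, ball:Frank
Event 7 (swap watch<->coin: now watch:Laura, coin:Frank). State: coin:Frank, umbrella:Nina, watch:Laura, ball:Frank

Final state: coin:Frank, umbrella:Nina, watch:Laura, ball:Frank
The watch is held by Laura.

Answer: Laura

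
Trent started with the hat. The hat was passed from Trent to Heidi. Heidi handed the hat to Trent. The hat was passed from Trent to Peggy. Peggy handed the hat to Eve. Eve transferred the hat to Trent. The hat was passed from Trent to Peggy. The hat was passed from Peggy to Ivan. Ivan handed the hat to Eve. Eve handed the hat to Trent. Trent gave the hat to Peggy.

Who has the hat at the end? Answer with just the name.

Tracking the hat through each event:
Start: Trent has the hat.
After event 1: Heidi has the hat.
After event 2: Trent has the hat.
After event 3: Peggy has the hat.
After event 4: Eve has the hat.
After event 5: Trent has the hat.
After event 6: Peggy has the hat.
After event 7: Ivan has the hat.
After event 8: Eve has the hat.
After event 9: Trent has the hat.
After event 10: Peggy has the hat.

Answer: Peggy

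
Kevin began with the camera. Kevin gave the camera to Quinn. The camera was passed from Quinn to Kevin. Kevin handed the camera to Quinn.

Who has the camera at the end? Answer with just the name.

Answer: Quinn

Derivation:
Tracking the camera through each event:
Start: Kevin has the camera.
After event 1: Quinn has the camera.
After event 2: Kevin has the camera.
After event 3: Quinn has the camera.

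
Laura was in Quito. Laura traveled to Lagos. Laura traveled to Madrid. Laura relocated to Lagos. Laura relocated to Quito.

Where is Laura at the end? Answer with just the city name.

Tracking Laura's location:
Start: Laura is in Quito.
After move 1: Quito -> Lagos. Laura is in Lagos.
After move 2: Lagos -> Madrid. Laura is in Madrid.
After move 3: Madrid -> Lagos. Laura is in Lagos.
After move 4: Lagos -> Quito. Laura is in Quito.

Answer: Quito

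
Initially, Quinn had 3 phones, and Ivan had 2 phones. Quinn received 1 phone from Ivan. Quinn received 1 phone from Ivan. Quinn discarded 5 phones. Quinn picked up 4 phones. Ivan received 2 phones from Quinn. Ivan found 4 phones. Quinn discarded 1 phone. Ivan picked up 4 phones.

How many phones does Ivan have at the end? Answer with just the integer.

Tracking counts step by step:
Start: Quinn=3, Ivan=2
Event 1 (Ivan -> Quinn, 1): Ivan: 2 -> 1, Quinn: 3 -> 4. State: Quinn=4, Ivan=1
Event 2 (Ivan -> Quinn, 1): Ivan: 1 -> 0, Quinn: 4 -> 5. State: Quinn=5, Ivan=0
Event 3 (Quinn -5): Quinn: 5 -> 0. State: Quinn=0, Ivan=0
Event 4 (Quinn +4): Quinn: 0 -> 4. State: Quinn=4, Ivan=0
Event 5 (Quinn -> Ivan, 2): Quinn: 4 -> 2, Ivan: 0 -> 2. State: Quinn=2, Ivan=2
Event 6 (Ivan +4): Ivan: 2 -> 6. State: Quinn=2, Ivan=6
Event 7 (Quinn -1): Quinn: 2 -> 1. State: Quinn=1, Ivan=6
Event 8 (Ivan +4): Ivan: 6 -> 10. State: Quinn=1, Ivan=10

Ivan's final count: 10

Answer: 10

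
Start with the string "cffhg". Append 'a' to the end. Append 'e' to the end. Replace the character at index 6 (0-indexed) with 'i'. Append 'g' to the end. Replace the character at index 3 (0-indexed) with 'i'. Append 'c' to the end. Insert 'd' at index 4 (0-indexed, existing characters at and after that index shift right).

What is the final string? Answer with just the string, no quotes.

Answer: cffidgaigc

Derivation:
Applying each edit step by step:
Start: "cffhg"
Op 1 (append 'a'): "cffhg" -> "cffhga"
Op 2 (append 'e'): "cffhga" -> "cffhgae"
Op 3 (replace idx 6: 'e' -> 'i'): "cffhgae" -> "cffhgai"
Op 4 (append 'g'): "cffhgai" -> "cffhgaig"
Op 5 (replace idx 3: 'h' -> 'i'): "cffhgaig" -> "cffigaig"
Op 6 (append 'c'): "cffigaig" -> "cffigaigc"
Op 7 (insert 'd' at idx 4): "cffigaigc" -> "cffidgaigc"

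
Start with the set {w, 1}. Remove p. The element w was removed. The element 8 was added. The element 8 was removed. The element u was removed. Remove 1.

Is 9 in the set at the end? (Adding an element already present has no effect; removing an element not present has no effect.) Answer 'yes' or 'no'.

Tracking the set through each operation:
Start: {1, w}
Event 1 (remove p): not present, no change. Set: {1, w}
Event 2 (remove w): removed. Set: {1}
Event 3 (add 8): added. Set: {1, 8}
Event 4 (remove 8): removed. Set: {1}
Event 5 (remove u): not present, no change. Set: {1}
Event 6 (remove 1): removed. Set: {}

Final set: {} (size 0)
9 is NOT in the final set.

Answer: no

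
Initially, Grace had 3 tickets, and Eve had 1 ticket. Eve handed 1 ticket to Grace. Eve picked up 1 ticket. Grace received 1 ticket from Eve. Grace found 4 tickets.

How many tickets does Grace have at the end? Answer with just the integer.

Tracking counts step by step:
Start: Grace=3, Eve=1
Event 1 (Eve -> Grace, 1): Eve: 1 -> 0, Grace: 3 -> 4. State: Grace=4, Eve=0
Event 2 (Eve +1): Eve: 0 -> 1. State: Grace=4, Eve=1
Event 3 (Eve -> Grace, 1): Eve: 1 -> 0, Grace: 4 -> 5. State: Grace=5, Eve=0
Event 4 (Grace +4): Grace: 5 -> 9. State: Grace=9, Eve=0

Grace's final count: 9

Answer: 9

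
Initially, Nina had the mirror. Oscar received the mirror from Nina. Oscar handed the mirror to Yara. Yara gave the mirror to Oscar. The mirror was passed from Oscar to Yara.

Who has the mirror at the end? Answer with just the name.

Tracking the mirror through each event:
Start: Nina has the mirror.
After event 1: Oscar has the mirror.
After event 2: Yara has the mirror.
After event 3: Oscar has the mirror.
After event 4: Yara has the mirror.

Answer: Yara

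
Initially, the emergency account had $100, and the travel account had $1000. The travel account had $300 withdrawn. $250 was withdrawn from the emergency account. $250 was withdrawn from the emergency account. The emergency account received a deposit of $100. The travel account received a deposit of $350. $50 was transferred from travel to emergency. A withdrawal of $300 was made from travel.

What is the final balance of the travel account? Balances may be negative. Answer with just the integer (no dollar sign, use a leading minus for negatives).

Tracking account balances step by step:
Start: emergency=100, travel=1000
Event 1 (withdraw 300 from travel): travel: 1000 - 300 = 700. Balances: emergency=100, travel=700
Event 2 (withdraw 250 from emergency): emergency: 100 - 250 = -150. Balances: emergency=-150, travel=700
Event 3 (withdraw 250 from emergency): emergency: -150 - 250 = -400. Balances: emergency=-400, travel=700
Event 4 (deposit 100 to emergency): emergency: -400 + 100 = -300. Balances: emergency=-300, travel=700
Event 5 (deposit 350 to travel): travel: 700 + 350 = 1050. Balances: emergency=-300, travel=1050
Event 6 (transfer 50 travel -> emergency): travel: 1050 - 50 = 1000, emergency: -300 + 50 = -250. Balances: emergency=-250, travel=1000
Event 7 (withdraw 300 from travel): travel: 1000 - 300 = 700. Balances: emergency=-250, travel=700

Final balance of travel: 700

Answer: 700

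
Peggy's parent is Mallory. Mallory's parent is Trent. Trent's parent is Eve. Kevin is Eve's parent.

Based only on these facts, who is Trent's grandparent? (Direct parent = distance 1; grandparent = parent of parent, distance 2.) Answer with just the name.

Reconstructing the parent chain from the given facts:
  Kevin -> Eve -> Trent -> Mallory -> Peggy
(each arrow means 'parent of the next')
Positions in the chain (0 = top):
  position of Kevin: 0
  position of Eve: 1
  position of Trent: 2
  position of Mallory: 3
  position of Peggy: 4

Trent is at position 2; the grandparent is 2 steps up the chain, i.e. position 0: Kevin.

Answer: Kevin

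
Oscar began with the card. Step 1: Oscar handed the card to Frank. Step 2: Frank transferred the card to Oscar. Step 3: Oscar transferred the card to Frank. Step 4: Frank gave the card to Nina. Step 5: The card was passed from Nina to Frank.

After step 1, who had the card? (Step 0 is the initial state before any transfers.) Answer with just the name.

Tracking the card holder through step 1:
After step 0 (start): Oscar
After step 1: Frank

At step 1, the holder is Frank.

Answer: Frank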